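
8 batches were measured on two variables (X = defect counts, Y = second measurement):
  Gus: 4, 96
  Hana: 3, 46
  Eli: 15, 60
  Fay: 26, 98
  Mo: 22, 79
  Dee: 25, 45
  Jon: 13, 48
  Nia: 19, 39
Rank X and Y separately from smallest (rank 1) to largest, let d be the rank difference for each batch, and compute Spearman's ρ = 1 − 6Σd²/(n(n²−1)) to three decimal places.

Ranks of variable 1: 2, 1, 4, 8, 6, 7, 3, 5
Ranks of variable 2: 7, 3, 5, 8, 6, 2, 4, 1
d = r₁ − r₂: -5, -2, -1, 0, 0, 5, -1, 4
d²: 25, 4, 1, 0, 0, 25, 1, 16; Σd² = 72
ρ = 1 − 6·72/(8·63) = 1 − 432/504 = 0.143

0.143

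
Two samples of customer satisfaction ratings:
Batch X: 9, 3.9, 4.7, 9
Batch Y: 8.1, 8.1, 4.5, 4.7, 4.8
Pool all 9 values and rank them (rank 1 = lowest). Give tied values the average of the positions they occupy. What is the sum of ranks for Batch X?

21.5

Sorted (ascending): 3.9, 4.5, 4.7, 4.7, 4.8, 8.1, 8.1, 9, 9
The 2 values of 4.7 occupy positions 3–4 → average rank (3+4)/2 = 3.5.
The 2 values of 8.1 occupy positions 6–7 → average rank (6+7)/2 = 6.5.
The 2 values of 9 occupy positions 8–9 → average rank (8+9)/2 = 8.5.
Batch X values → pooled ranks: 9→8.5, 3.9→1, 4.7→3.5, 9→8.5
Rank sum = 8.5 + 1 + 3.5 + 8.5 = 21.5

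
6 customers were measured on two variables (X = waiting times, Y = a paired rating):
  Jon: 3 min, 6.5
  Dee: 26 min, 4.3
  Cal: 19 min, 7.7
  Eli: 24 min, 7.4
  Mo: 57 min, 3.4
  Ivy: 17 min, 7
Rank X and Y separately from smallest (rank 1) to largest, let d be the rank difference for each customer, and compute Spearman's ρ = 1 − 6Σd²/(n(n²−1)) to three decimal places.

Ranks of variable 1: 1, 5, 3, 4, 6, 2
Ranks of variable 2: 3, 2, 6, 5, 1, 4
d = r₁ − r₂: -2, 3, -3, -1, 5, -2
d²: 4, 9, 9, 1, 25, 4; Σd² = 52
ρ = 1 − 6·52/(6·35) = 1 − 312/210 = -0.486

-0.486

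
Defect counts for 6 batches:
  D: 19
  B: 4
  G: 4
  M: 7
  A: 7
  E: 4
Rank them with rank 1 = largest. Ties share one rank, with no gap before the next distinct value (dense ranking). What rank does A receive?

2

Sorted (descending): 19, 7, 7, 4, 4, 4
The 2 values of 7 share dense rank 2.
The 3 values of 4 share dense rank 3.
Remaining distinct values take the next consecutive integers.
A has value 7 → rank 2.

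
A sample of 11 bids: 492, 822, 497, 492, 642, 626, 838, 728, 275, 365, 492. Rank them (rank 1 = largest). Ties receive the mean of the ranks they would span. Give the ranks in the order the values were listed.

8, 2, 6, 8, 4, 5, 1, 3, 11, 10, 8

Sorted (descending): 838, 822, 728, 642, 626, 497, 492, 492, 492, 365, 275
The 3 values of 492 occupy positions 7–9 → average rank 8.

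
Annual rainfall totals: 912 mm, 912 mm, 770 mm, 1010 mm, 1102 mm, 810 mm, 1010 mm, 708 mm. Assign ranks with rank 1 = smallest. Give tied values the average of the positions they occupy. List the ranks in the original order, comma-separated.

Sorted (ascending): 708, 770, 810, 912, 912, 1010, 1010, 1102
The 2 values of 912 occupy positions 4–5 → average rank (4+5)/2 = 4.5.
The 2 values of 1010 occupy positions 6–7 → average rank (6+7)/2 = 6.5.

4.5, 4.5, 2, 6.5, 8, 3, 6.5, 1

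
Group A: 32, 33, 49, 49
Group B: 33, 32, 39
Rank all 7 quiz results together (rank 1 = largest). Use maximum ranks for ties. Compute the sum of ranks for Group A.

16

Sorted (descending): 49, 49, 39, 33, 33, 32, 32
The 2 values of 49 occupy positions 1–2 → each gets rank 2.
The 2 values of 33 occupy positions 4–5 → each gets rank 5.
The 2 values of 32 occupy positions 6–7 → each gets rank 7.
Group A values → pooled ranks: 32→7, 33→5, 49→2, 49→2
Rank sum = 7 + 5 + 2 + 2 = 16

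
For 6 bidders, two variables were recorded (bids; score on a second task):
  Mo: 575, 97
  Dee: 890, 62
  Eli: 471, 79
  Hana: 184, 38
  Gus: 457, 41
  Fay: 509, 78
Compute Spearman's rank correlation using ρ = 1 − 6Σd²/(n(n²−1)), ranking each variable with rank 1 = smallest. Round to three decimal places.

Ranks of variable 1: 5, 6, 3, 1, 2, 4
Ranks of variable 2: 6, 3, 5, 1, 2, 4
d = r₁ − r₂: -1, 3, -2, 0, 0, 0
d²: 1, 9, 4, 0, 0, 0; Σd² = 14
ρ = 1 − 6·14/(6·35) = 1 − 84/210 = 0.600

0.600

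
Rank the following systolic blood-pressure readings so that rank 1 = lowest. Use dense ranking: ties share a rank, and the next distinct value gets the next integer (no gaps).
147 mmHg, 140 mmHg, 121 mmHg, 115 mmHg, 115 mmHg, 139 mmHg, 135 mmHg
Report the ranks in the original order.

6, 5, 2, 1, 1, 4, 3

Sorted (ascending): 115, 115, 121, 135, 139, 140, 147
The 2 values of 115 share dense rank 1.
Remaining distinct values take the next consecutive integers.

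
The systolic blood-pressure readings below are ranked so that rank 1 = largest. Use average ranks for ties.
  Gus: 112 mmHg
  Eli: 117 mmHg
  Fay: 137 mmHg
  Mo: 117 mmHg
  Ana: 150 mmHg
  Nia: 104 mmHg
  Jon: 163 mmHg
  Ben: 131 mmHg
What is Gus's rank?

Sorted (descending): 163, 150, 137, 131, 117, 117, 112, 104
The 2 values of 117 occupy positions 5–6 → average rank (5+6)/2 = 5.5.
Gus has value 112 mmHg → rank 7.

7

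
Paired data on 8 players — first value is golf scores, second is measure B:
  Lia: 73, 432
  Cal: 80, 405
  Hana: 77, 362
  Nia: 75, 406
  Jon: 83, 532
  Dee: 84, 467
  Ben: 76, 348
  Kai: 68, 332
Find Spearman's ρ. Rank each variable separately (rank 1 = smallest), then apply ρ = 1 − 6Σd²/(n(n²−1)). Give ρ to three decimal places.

Ranks of variable 1: 2, 6, 5, 3, 7, 8, 4, 1
Ranks of variable 2: 6, 4, 3, 5, 8, 7, 2, 1
d = r₁ − r₂: -4, 2, 2, -2, -1, 1, 2, 0
d²: 16, 4, 4, 4, 1, 1, 4, 0; Σd² = 34
ρ = 1 − 6·34/(8·63) = 1 − 204/504 = 0.595

0.595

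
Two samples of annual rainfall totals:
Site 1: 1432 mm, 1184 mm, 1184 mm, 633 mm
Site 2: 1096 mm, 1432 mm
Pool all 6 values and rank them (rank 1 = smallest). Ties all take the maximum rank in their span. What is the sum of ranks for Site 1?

Sorted (ascending): 633, 1096, 1184, 1184, 1432, 1432
The 2 values of 1184 occupy positions 3–4 → each gets rank 4.
The 2 values of 1432 occupy positions 5–6 → each gets rank 6.
Site 1 values → pooled ranks: 1432→6, 1184→4, 1184→4, 633→1
Rank sum = 6 + 4 + 4 + 1 = 15

15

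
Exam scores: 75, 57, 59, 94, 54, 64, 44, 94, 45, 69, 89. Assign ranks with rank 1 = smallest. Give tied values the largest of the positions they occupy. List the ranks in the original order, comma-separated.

Sorted (ascending): 44, 45, 54, 57, 59, 64, 69, 75, 89, 94, 94
The 2 values of 94 occupy positions 10–11 → each gets rank 11.

8, 4, 5, 11, 3, 6, 1, 11, 2, 7, 9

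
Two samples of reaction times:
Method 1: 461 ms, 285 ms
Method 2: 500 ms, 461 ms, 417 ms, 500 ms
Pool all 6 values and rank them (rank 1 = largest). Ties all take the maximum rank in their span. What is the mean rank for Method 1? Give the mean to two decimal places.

Sorted (descending): 500, 500, 461, 461, 417, 285
The 2 values of 500 occupy positions 1–2 → each gets rank 2.
The 2 values of 461 occupy positions 3–4 → each gets rank 4.
Method 1 values → pooled ranks: 461→4, 285→6
Mean rank = (4 + 6) / 2 = 5.00

5.00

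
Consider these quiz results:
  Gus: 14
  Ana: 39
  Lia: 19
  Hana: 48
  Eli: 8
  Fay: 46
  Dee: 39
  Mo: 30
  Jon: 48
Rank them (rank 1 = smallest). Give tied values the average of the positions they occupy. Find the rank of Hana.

8.5

Sorted (ascending): 8, 14, 19, 30, 39, 39, 46, 48, 48
The 2 values of 39 occupy positions 5–6 → average rank (5+6)/2 = 5.5.
The 2 values of 48 occupy positions 8–9 → average rank (8+9)/2 = 8.5.
Hana has value 48 → rank 8.5.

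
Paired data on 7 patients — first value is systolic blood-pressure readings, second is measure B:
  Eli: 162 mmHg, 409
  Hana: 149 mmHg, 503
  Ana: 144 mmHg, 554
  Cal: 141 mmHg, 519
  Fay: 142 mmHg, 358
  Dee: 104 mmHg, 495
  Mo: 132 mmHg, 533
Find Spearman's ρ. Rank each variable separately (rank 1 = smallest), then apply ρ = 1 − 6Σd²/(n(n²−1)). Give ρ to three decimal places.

Ranks of variable 1: 7, 6, 5, 3, 4, 1, 2
Ranks of variable 2: 2, 4, 7, 5, 1, 3, 6
d = r₁ − r₂: 5, 2, -2, -2, 3, -2, -4
d²: 25, 4, 4, 4, 9, 4, 16; Σd² = 66
ρ = 1 − 6·66/(7·48) = 1 − 396/336 = -0.179

-0.179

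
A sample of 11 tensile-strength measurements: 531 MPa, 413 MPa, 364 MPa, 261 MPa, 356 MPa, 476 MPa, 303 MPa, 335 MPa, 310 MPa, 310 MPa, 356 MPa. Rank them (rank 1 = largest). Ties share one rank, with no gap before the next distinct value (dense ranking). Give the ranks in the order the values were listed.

1, 3, 4, 9, 5, 2, 8, 6, 7, 7, 5

Sorted (descending): 531, 476, 413, 364, 356, 356, 335, 310, 310, 303, 261
The 2 values of 356 share dense rank 5.
The 2 values of 310 share dense rank 7.
Remaining distinct values take the next consecutive integers.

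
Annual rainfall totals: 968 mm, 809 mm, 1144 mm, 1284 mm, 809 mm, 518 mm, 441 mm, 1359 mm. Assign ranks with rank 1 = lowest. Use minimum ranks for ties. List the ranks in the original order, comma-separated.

5, 3, 6, 7, 3, 2, 1, 8

Sorted (ascending): 441, 518, 809, 809, 968, 1144, 1284, 1359
The 2 values of 809 occupy positions 3–4 → each gets rank 3.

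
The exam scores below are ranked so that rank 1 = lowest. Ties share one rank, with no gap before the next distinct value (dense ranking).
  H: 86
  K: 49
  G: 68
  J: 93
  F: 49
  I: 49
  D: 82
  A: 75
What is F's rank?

Sorted (ascending): 49, 49, 49, 68, 75, 82, 86, 93
The 3 values of 49 share dense rank 1.
Remaining distinct values take the next consecutive integers.
F has value 49 → rank 1.

1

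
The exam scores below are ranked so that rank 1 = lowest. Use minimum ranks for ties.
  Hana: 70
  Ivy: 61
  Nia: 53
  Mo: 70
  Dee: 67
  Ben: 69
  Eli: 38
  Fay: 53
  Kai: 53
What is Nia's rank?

2

Sorted (ascending): 38, 53, 53, 53, 61, 67, 69, 70, 70
The 3 values of 53 occupy positions 2–4 → each gets rank 2.
The 2 values of 70 occupy positions 8–9 → each gets rank 8.
Nia has value 53 → rank 2.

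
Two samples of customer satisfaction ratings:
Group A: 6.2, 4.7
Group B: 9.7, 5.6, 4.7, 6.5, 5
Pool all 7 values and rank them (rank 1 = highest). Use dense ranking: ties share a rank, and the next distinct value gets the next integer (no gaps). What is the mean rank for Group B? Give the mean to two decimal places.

Sorted (descending): 9.7, 6.5, 6.2, 5.6, 5, 4.7, 4.7
The 2 values of 4.7 share dense rank 6.
Remaining distinct values take the next consecutive integers.
Group B values → pooled ranks: 9.7→1, 5.6→4, 4.7→6, 6.5→2, 5→5
Mean rank = (1 + 4 + 6 + 2 + 5) / 5 = 3.60

3.60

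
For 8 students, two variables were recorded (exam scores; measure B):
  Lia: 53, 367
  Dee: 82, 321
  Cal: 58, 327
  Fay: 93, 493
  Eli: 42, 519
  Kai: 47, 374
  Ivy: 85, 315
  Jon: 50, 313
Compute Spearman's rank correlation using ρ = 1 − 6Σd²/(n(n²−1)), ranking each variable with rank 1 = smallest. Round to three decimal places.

Ranks of variable 1: 4, 6, 5, 8, 1, 2, 7, 3
Ranks of variable 2: 5, 3, 4, 7, 8, 6, 2, 1
d = r₁ − r₂: -1, 3, 1, 1, -7, -4, 5, 2
d²: 1, 9, 1, 1, 49, 16, 25, 4; Σd² = 106
ρ = 1 − 6·106/(8·63) = 1 − 636/504 = -0.262

-0.262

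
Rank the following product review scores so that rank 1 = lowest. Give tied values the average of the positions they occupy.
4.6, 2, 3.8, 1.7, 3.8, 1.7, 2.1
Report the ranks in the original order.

Sorted (ascending): 1.7, 1.7, 2, 2.1, 3.8, 3.8, 4.6
The 2 values of 1.7 occupy positions 1–2 → average rank (1+2)/2 = 1.5.
The 2 values of 3.8 occupy positions 5–6 → average rank (5+6)/2 = 5.5.

7, 3, 5.5, 1.5, 5.5, 1.5, 4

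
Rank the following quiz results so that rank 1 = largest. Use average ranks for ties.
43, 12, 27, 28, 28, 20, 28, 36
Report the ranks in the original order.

Sorted (descending): 43, 36, 28, 28, 28, 27, 20, 12
The 3 values of 28 occupy positions 3–5 → average rank 4.

1, 8, 6, 4, 4, 7, 4, 2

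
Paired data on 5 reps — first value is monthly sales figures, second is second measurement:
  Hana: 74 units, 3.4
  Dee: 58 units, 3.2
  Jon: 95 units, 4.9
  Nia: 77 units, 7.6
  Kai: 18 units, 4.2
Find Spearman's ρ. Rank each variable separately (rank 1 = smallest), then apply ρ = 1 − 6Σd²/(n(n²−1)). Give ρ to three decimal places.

Ranks of variable 1: 3, 2, 5, 4, 1
Ranks of variable 2: 2, 1, 4, 5, 3
d = r₁ − r₂: 1, 1, 1, -1, -2
d²: 1, 1, 1, 1, 4; Σd² = 8
ρ = 1 − 6·8/(5·24) = 1 − 48/120 = 0.600

0.600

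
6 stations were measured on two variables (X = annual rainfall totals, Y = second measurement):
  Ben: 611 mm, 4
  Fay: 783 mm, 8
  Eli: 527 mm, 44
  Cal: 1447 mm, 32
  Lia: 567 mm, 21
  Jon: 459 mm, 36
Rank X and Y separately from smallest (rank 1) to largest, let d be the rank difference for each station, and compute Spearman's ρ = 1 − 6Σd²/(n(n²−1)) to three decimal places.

-0.543

Ranks of variable 1: 4, 5, 2, 6, 3, 1
Ranks of variable 2: 1, 2, 6, 4, 3, 5
d = r₁ − r₂: 3, 3, -4, 2, 0, -4
d²: 9, 9, 16, 4, 0, 16; Σd² = 54
ρ = 1 − 6·54/(6·35) = 1 − 324/210 = -0.543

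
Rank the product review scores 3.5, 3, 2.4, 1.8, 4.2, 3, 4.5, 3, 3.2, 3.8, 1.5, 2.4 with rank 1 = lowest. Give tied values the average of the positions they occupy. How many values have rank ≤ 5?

Sorted (ascending): 1.5, 1.8, 2.4, 2.4, 3, 3, 3, 3.2, 3.5, 3.8, 4.2, 4.5
The 2 values of 2.4 occupy positions 3–4 → average rank (3+4)/2 = 3.5.
The 3 values of 3 occupy positions 5–7 → average rank 6.
Ranks ≤ 5: {1, 2, 3.5, 3.5} → 4 values.

4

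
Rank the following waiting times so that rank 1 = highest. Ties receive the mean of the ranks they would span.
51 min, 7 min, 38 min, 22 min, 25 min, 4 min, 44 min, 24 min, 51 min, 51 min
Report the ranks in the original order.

2, 9, 5, 8, 6, 10, 4, 7, 2, 2

Sorted (descending): 51, 51, 51, 44, 38, 25, 24, 22, 7, 4
The 3 values of 51 occupy positions 1–3 → average rank 2.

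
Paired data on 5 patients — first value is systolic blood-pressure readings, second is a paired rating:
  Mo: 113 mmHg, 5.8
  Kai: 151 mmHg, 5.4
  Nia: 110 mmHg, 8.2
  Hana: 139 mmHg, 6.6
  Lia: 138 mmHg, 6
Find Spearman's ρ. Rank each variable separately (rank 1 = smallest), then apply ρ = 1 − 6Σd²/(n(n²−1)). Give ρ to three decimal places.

Ranks of variable 1: 2, 5, 1, 4, 3
Ranks of variable 2: 2, 1, 5, 4, 3
d = r₁ − r₂: 0, 4, -4, 0, 0
d²: 0, 16, 16, 0, 0; Σd² = 32
ρ = 1 − 6·32/(5·24) = 1 − 192/120 = -0.600

-0.600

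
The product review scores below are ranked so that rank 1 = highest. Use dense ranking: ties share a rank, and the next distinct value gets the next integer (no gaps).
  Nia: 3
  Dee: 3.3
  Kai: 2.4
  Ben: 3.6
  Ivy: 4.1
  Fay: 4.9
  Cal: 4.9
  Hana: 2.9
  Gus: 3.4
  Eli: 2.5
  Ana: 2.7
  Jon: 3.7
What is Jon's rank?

Sorted (descending): 4.9, 4.9, 4.1, 3.7, 3.6, 3.4, 3.3, 3, 2.9, 2.7, 2.5, 2.4
The 2 values of 4.9 share dense rank 1.
Remaining distinct values take the next consecutive integers.
Jon has value 3.7 → rank 3.

3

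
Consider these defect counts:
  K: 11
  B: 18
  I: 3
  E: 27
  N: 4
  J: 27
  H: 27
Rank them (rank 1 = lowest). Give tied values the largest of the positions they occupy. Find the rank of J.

7

Sorted (ascending): 3, 4, 11, 18, 27, 27, 27
The 3 values of 27 occupy positions 5–7 → each gets rank 7.
J has value 27 → rank 7.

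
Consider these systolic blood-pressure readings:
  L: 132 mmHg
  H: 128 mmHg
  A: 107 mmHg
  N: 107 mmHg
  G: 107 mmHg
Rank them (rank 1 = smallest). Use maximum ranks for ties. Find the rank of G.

3

Sorted (ascending): 107, 107, 107, 128, 132
The 3 values of 107 occupy positions 1–3 → each gets rank 3.
G has value 107 mmHg → rank 3.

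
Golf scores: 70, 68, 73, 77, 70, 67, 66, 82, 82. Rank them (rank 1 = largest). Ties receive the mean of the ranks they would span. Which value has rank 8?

Sorted (descending): 82, 82, 77, 73, 70, 70, 68, 67, 66
The 2 values of 82 occupy positions 1–2 → average rank (1+2)/2 = 1.5.
The 2 values of 70 occupy positions 5–6 → average rank (5+6)/2 = 5.5.
Rank 8 → value 67.

67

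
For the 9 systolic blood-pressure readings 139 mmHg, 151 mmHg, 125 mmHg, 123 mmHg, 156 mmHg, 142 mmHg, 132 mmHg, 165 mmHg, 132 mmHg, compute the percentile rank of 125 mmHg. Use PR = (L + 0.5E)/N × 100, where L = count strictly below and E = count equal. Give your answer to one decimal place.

N = 9.
Strictly below 125: 1. Equal to 125: 1.
PR = (1 + 0.5·1)/9 × 100 = 16.7

16.7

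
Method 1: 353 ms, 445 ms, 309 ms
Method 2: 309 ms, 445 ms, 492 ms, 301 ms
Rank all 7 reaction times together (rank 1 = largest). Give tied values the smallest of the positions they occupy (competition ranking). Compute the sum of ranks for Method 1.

Sorted (descending): 492, 445, 445, 353, 309, 309, 301
The 2 values of 445 occupy positions 2–3 → each gets rank 2.
The 2 values of 309 occupy positions 5–6 → each gets rank 5.
Method 1 values → pooled ranks: 353→4, 445→2, 309→5
Rank sum = 4 + 2 + 5 = 11

11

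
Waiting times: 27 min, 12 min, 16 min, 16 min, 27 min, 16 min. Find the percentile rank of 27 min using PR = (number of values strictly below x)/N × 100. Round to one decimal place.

66.7

N = 6.
Strictly below 27: 4. Equal to 27: 2.
PR = 4/6 × 100 = 66.7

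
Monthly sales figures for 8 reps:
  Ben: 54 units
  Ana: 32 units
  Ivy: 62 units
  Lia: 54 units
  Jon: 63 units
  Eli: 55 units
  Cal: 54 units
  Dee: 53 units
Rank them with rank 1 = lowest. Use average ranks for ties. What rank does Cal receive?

4

Sorted (ascending): 32, 53, 54, 54, 54, 55, 62, 63
The 3 values of 54 occupy positions 3–5 → average rank 4.
Cal has value 54 units → rank 4.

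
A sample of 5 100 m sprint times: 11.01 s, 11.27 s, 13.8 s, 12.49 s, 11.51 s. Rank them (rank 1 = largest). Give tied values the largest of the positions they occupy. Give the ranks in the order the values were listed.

5, 4, 1, 2, 3

Sorted (descending): 13.8, 12.49, 11.51, 11.27, 11.01
No ties — each value takes its position as its rank.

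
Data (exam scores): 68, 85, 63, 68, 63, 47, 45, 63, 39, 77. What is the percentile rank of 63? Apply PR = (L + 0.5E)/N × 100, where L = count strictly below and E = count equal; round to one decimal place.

N = 10.
Strictly below 63: 3. Equal to 63: 3.
PR = (3 + 0.5·3)/10 × 100 = 45.0

45.0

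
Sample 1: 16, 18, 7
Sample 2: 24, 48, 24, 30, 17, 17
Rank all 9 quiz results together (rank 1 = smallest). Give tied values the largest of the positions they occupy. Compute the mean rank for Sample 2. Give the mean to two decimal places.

6.50

Sorted (ascending): 7, 16, 17, 17, 18, 24, 24, 30, 48
The 2 values of 17 occupy positions 3–4 → each gets rank 4.
The 2 values of 24 occupy positions 6–7 → each gets rank 7.
Sample 2 values → pooled ranks: 24→7, 48→9, 24→7, 30→8, 17→4, 17→4
Mean rank = (7 + 9 + 7 + 8 + 4 + 4) / 6 = 6.50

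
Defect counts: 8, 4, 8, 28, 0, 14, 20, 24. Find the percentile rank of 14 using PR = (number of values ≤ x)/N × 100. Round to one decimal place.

62.5

N = 8.
Strictly below 14: 4. Equal to 14: 1.
PR = 5/8 × 100 = 62.5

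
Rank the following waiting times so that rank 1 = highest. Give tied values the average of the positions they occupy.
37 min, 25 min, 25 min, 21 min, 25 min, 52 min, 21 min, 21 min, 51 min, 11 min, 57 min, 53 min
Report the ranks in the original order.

Sorted (descending): 57, 53, 52, 51, 37, 25, 25, 25, 21, 21, 21, 11
The 3 values of 25 occupy positions 6–8 → average rank 7.
The 3 values of 21 occupy positions 9–11 → average rank 10.

5, 7, 7, 10, 7, 3, 10, 10, 4, 12, 1, 2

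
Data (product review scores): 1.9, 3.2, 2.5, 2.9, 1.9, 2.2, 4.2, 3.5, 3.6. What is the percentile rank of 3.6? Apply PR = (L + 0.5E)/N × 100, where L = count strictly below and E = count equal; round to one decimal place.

83.3

N = 9.
Strictly below 3.6: 7. Equal to 3.6: 1.
PR = (7 + 0.5·1)/9 × 100 = 83.3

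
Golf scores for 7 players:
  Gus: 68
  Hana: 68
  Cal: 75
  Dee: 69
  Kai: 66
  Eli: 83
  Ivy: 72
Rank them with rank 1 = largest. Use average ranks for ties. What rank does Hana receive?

5.5

Sorted (descending): 83, 75, 72, 69, 68, 68, 66
The 2 values of 68 occupy positions 5–6 → average rank (5+6)/2 = 5.5.
Hana has value 68 → rank 5.5.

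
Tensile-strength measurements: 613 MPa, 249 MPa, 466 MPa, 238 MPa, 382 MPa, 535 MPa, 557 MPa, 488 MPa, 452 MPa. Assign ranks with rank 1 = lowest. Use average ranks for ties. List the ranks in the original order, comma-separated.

Sorted (ascending): 238, 249, 382, 452, 466, 488, 535, 557, 613
No ties — each value takes its position as its rank.

9, 2, 5, 1, 3, 7, 8, 6, 4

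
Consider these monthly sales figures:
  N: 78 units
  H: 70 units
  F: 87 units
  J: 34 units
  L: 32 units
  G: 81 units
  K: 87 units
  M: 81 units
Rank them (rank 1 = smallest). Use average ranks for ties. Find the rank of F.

7.5

Sorted (ascending): 32, 34, 70, 78, 81, 81, 87, 87
The 2 values of 81 occupy positions 5–6 → average rank (5+6)/2 = 5.5.
The 2 values of 87 occupy positions 7–8 → average rank (7+8)/2 = 7.5.
F has value 87 units → rank 7.5.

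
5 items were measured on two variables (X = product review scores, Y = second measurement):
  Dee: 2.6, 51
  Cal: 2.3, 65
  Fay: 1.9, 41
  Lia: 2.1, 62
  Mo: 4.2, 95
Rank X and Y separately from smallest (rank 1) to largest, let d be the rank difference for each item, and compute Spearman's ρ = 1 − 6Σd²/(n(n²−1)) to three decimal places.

Ranks of variable 1: 4, 3, 1, 2, 5
Ranks of variable 2: 2, 4, 1, 3, 5
d = r₁ − r₂: 2, -1, 0, -1, 0
d²: 4, 1, 0, 1, 0; Σd² = 6
ρ = 1 − 6·6/(5·24) = 1 − 36/120 = 0.700

0.700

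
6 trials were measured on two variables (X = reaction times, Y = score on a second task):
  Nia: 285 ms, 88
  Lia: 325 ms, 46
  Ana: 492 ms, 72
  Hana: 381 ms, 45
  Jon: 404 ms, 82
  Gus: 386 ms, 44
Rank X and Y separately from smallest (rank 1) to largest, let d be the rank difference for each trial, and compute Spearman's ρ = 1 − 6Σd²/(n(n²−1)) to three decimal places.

Ranks of variable 1: 1, 2, 6, 3, 5, 4
Ranks of variable 2: 6, 3, 4, 2, 5, 1
d = r₁ − r₂: -5, -1, 2, 1, 0, 3
d²: 25, 1, 4, 1, 0, 9; Σd² = 40
ρ = 1 − 6·40/(6·35) = 1 − 240/210 = -0.143

-0.143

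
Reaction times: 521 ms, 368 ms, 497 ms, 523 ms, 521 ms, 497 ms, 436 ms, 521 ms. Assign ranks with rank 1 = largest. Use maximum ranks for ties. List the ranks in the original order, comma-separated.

Sorted (descending): 523, 521, 521, 521, 497, 497, 436, 368
The 3 values of 521 occupy positions 2–4 → each gets rank 4.
The 2 values of 497 occupy positions 5–6 → each gets rank 6.

4, 8, 6, 1, 4, 6, 7, 4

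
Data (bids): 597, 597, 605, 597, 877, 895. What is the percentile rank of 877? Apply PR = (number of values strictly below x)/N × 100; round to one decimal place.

N = 6.
Strictly below 877: 4. Equal to 877: 1.
PR = 4/6 × 100 = 66.7

66.7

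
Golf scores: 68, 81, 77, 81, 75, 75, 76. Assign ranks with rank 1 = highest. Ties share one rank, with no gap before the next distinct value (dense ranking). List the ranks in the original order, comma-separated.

5, 1, 2, 1, 4, 4, 3

Sorted (descending): 81, 81, 77, 76, 75, 75, 68
The 2 values of 81 share dense rank 1.
The 2 values of 75 share dense rank 4.
Remaining distinct values take the next consecutive integers.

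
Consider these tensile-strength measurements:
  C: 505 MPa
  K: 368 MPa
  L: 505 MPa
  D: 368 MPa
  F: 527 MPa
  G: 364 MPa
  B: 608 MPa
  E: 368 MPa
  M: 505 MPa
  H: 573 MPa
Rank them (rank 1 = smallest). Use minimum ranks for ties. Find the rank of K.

2

Sorted (ascending): 364, 368, 368, 368, 505, 505, 505, 527, 573, 608
The 3 values of 368 occupy positions 2–4 → each gets rank 2.
The 3 values of 505 occupy positions 5–7 → each gets rank 5.
K has value 368 MPa → rank 2.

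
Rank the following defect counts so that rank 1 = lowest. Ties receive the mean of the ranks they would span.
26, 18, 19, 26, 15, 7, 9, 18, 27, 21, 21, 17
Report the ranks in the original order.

10.5, 5.5, 7, 10.5, 3, 1, 2, 5.5, 12, 8.5, 8.5, 4

Sorted (ascending): 7, 9, 15, 17, 18, 18, 19, 21, 21, 26, 26, 27
The 2 values of 18 occupy positions 5–6 → average rank (5+6)/2 = 5.5.
The 2 values of 21 occupy positions 8–9 → average rank (8+9)/2 = 8.5.
The 2 values of 26 occupy positions 10–11 → average rank (10+11)/2 = 10.5.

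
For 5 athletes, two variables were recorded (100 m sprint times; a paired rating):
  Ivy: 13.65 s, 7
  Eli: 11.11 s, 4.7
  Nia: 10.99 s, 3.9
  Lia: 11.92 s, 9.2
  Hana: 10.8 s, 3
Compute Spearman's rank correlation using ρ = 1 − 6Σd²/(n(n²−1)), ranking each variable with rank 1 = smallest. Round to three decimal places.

Ranks of variable 1: 5, 3, 2, 4, 1
Ranks of variable 2: 4, 3, 2, 5, 1
d = r₁ − r₂: 1, 0, 0, -1, 0
d²: 1, 0, 0, 1, 0; Σd² = 2
ρ = 1 − 6·2/(5·24) = 1 − 12/120 = 0.900

0.900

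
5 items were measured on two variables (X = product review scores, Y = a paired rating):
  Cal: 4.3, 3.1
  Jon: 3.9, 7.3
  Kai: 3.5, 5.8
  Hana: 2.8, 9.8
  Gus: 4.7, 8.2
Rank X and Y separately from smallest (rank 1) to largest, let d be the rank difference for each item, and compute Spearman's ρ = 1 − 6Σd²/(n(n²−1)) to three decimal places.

Ranks of variable 1: 4, 3, 2, 1, 5
Ranks of variable 2: 1, 3, 2, 5, 4
d = r₁ − r₂: 3, 0, 0, -4, 1
d²: 9, 0, 0, 16, 1; Σd² = 26
ρ = 1 − 6·26/(5·24) = 1 − 156/120 = -0.300

-0.300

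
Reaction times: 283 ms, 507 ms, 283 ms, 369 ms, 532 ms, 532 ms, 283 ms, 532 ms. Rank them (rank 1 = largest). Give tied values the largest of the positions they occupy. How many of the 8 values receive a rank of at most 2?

Sorted (descending): 532, 532, 532, 507, 369, 283, 283, 283
The 3 values of 532 occupy positions 1–3 → each gets rank 3.
The 3 values of 283 occupy positions 6–8 → each gets rank 8.
Ranks ≤ 2: {} → 0 values.

0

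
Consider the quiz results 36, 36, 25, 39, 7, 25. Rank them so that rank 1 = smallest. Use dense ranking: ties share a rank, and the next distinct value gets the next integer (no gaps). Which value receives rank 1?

7

Sorted (ascending): 7, 25, 25, 36, 36, 39
The 2 values of 25 share dense rank 2.
The 2 values of 36 share dense rank 3.
Remaining distinct values take the next consecutive integers.
Rank 1 → value 7.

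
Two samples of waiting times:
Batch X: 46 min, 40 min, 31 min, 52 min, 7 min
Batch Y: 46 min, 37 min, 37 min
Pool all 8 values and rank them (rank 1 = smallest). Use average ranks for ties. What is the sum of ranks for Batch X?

Sorted (ascending): 7, 31, 37, 37, 40, 46, 46, 52
The 2 values of 37 occupy positions 3–4 → average rank (3+4)/2 = 3.5.
The 2 values of 46 occupy positions 6–7 → average rank (6+7)/2 = 6.5.
Batch X values → pooled ranks: 46→6.5, 40→5, 31→2, 52→8, 7→1
Rank sum = 6.5 + 5 + 2 + 8 + 1 = 22.5

22.5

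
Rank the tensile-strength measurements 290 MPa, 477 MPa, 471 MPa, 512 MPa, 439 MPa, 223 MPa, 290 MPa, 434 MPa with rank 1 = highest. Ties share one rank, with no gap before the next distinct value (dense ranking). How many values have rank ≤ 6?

7

Sorted (descending): 512, 477, 471, 439, 434, 290, 290, 223
The 2 values of 290 share dense rank 6.
Remaining distinct values take the next consecutive integers.
Ranks ≤ 6: {1, 2, 3, 4, 5, 6, 6} → 7 values.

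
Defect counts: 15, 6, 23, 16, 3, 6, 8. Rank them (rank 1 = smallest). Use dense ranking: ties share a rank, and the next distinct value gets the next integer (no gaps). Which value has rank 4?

Sorted (ascending): 3, 6, 6, 8, 15, 16, 23
The 2 values of 6 share dense rank 2.
Remaining distinct values take the next consecutive integers.
Rank 4 → value 15.

15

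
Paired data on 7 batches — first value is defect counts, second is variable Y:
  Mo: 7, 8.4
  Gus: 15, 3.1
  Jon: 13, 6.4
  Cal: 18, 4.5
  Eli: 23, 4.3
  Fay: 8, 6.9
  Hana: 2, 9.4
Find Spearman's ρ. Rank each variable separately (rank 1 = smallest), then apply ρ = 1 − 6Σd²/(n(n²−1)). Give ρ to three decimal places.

Ranks of variable 1: 2, 5, 4, 6, 7, 3, 1
Ranks of variable 2: 6, 1, 4, 3, 2, 5, 7
d = r₁ − r₂: -4, 4, 0, 3, 5, -2, -6
d²: 16, 16, 0, 9, 25, 4, 36; Σd² = 106
ρ = 1 − 6·106/(7·48) = 1 − 636/336 = -0.893

-0.893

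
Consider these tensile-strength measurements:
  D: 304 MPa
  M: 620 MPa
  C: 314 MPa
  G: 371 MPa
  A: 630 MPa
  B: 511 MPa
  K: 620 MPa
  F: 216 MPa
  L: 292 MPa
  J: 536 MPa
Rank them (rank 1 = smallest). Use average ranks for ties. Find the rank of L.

2

Sorted (ascending): 216, 292, 304, 314, 371, 511, 536, 620, 620, 630
The 2 values of 620 occupy positions 8–9 → average rank (8+9)/2 = 8.5.
L has value 292 MPa → rank 2.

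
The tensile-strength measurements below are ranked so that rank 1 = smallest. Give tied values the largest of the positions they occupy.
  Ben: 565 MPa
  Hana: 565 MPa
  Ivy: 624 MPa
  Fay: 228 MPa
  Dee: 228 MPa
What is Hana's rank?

Sorted (ascending): 228, 228, 565, 565, 624
The 2 values of 228 occupy positions 1–2 → each gets rank 2.
The 2 values of 565 occupy positions 3–4 → each gets rank 4.
Hana has value 565 MPa → rank 4.

4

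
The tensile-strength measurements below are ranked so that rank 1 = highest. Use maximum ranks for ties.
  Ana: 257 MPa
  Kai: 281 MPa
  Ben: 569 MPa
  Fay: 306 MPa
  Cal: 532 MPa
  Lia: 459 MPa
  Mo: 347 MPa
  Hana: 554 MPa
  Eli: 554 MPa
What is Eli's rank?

3

Sorted (descending): 569, 554, 554, 532, 459, 347, 306, 281, 257
The 2 values of 554 occupy positions 2–3 → each gets rank 3.
Eli has value 554 MPa → rank 3.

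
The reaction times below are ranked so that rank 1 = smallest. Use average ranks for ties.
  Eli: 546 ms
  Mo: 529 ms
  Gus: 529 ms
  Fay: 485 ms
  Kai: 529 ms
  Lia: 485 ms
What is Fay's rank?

1.5

Sorted (ascending): 485, 485, 529, 529, 529, 546
The 2 values of 485 occupy positions 1–2 → average rank (1+2)/2 = 1.5.
The 3 values of 529 occupy positions 3–5 → average rank 4.
Fay has value 485 ms → rank 1.5.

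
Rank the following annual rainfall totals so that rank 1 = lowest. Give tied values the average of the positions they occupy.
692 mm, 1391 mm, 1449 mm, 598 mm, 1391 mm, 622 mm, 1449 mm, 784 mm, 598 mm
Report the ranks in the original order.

Sorted (ascending): 598, 598, 622, 692, 784, 1391, 1391, 1449, 1449
The 2 values of 598 occupy positions 1–2 → average rank (1+2)/2 = 1.5.
The 2 values of 1391 occupy positions 6–7 → average rank (6+7)/2 = 6.5.
The 2 values of 1449 occupy positions 8–9 → average rank (8+9)/2 = 8.5.

4, 6.5, 8.5, 1.5, 6.5, 3, 8.5, 5, 1.5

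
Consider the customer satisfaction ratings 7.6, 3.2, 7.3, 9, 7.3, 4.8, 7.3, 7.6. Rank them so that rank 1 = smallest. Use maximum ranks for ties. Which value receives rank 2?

Sorted (ascending): 3.2, 4.8, 7.3, 7.3, 7.3, 7.6, 7.6, 9
The 3 values of 7.3 occupy positions 3–5 → each gets rank 5.
The 2 values of 7.6 occupy positions 6–7 → each gets rank 7.
Rank 2 → value 4.8.

4.8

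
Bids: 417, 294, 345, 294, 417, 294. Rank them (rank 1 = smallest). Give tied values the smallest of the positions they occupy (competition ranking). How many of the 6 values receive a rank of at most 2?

3

Sorted (ascending): 294, 294, 294, 345, 417, 417
The 3 values of 294 occupy positions 1–3 → each gets rank 1.
The 2 values of 417 occupy positions 5–6 → each gets rank 5.
Ranks ≤ 2: {1, 1, 1} → 3 values.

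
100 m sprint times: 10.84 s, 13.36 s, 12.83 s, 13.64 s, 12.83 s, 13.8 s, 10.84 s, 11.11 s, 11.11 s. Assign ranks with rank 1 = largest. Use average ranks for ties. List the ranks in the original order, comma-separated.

8.5, 3, 4.5, 2, 4.5, 1, 8.5, 6.5, 6.5

Sorted (descending): 13.8, 13.64, 13.36, 12.83, 12.83, 11.11, 11.11, 10.84, 10.84
The 2 values of 12.83 occupy positions 4–5 → average rank (4+5)/2 = 4.5.
The 2 values of 11.11 occupy positions 6–7 → average rank (6+7)/2 = 6.5.
The 2 values of 10.84 occupy positions 8–9 → average rank (8+9)/2 = 8.5.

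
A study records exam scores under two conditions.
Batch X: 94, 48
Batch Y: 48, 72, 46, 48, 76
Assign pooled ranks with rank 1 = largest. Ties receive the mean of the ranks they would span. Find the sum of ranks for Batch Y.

22

Sorted (descending): 94, 76, 72, 48, 48, 48, 46
The 3 values of 48 occupy positions 4–6 → average rank 5.
Batch Y values → pooled ranks: 48→5, 72→3, 46→7, 48→5, 76→2
Rank sum = 5 + 3 + 7 + 5 + 2 = 22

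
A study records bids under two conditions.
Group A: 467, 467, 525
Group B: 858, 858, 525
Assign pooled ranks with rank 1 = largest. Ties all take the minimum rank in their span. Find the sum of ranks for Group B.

5

Sorted (descending): 858, 858, 525, 525, 467, 467
The 2 values of 858 occupy positions 1–2 → each gets rank 1.
The 2 values of 525 occupy positions 3–4 → each gets rank 3.
The 2 values of 467 occupy positions 5–6 → each gets rank 5.
Group B values → pooled ranks: 858→1, 858→1, 525→3
Rank sum = 1 + 1 + 3 = 5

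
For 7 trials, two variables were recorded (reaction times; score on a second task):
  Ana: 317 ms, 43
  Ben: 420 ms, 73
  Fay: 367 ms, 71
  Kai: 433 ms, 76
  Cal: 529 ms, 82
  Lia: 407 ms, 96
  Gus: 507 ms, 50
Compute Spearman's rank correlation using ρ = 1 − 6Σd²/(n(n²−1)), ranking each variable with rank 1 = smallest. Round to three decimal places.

Ranks of variable 1: 1, 4, 2, 5, 7, 3, 6
Ranks of variable 2: 1, 4, 3, 5, 6, 7, 2
d = r₁ − r₂: 0, 0, -1, 0, 1, -4, 4
d²: 0, 0, 1, 0, 1, 16, 16; Σd² = 34
ρ = 1 − 6·34/(7·48) = 1 − 204/336 = 0.393

0.393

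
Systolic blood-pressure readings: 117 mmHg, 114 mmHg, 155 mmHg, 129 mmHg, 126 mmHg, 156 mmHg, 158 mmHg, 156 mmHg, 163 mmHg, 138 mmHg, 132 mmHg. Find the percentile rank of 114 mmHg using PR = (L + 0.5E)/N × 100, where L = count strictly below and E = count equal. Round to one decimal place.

N = 11.
Strictly below 114: 0. Equal to 114: 1.
PR = (0 + 0.5·1)/11 × 100 = 4.5

4.5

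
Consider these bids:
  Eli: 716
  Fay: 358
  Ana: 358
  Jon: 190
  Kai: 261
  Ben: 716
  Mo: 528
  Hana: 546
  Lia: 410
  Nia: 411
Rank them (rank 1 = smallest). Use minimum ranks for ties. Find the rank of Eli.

Sorted (ascending): 190, 261, 358, 358, 410, 411, 528, 546, 716, 716
The 2 values of 358 occupy positions 3–4 → each gets rank 3.
The 2 values of 716 occupy positions 9–10 → each gets rank 9.
Eli has value 716 → rank 9.

9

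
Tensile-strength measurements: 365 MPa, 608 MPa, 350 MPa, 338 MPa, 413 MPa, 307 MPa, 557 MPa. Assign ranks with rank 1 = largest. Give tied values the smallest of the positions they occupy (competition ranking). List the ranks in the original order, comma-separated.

Sorted (descending): 608, 557, 413, 365, 350, 338, 307
No ties — each value takes its position as its rank.

4, 1, 5, 6, 3, 7, 2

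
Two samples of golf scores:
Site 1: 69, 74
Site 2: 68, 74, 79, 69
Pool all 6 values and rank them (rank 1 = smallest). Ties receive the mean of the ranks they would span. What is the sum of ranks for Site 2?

14

Sorted (ascending): 68, 69, 69, 74, 74, 79
The 2 values of 69 occupy positions 2–3 → average rank (2+3)/2 = 2.5.
The 2 values of 74 occupy positions 4–5 → average rank (4+5)/2 = 4.5.
Site 2 values → pooled ranks: 68→1, 74→4.5, 79→6, 69→2.5
Rank sum = 1 + 4.5 + 6 + 2.5 = 14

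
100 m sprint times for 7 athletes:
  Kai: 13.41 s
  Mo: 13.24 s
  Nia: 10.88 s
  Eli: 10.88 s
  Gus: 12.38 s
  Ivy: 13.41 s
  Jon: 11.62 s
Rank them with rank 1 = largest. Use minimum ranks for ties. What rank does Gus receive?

Sorted (descending): 13.41, 13.41, 13.24, 12.38, 11.62, 10.88, 10.88
The 2 values of 13.41 occupy positions 1–2 → each gets rank 1.
The 2 values of 10.88 occupy positions 6–7 → each gets rank 6.
Gus has value 12.38 s → rank 4.

4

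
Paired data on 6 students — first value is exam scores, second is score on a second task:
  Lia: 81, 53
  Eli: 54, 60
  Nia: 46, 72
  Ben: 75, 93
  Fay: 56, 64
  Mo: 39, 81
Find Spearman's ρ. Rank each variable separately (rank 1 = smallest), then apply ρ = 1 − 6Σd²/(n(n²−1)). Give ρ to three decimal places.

Ranks of variable 1: 6, 3, 2, 5, 4, 1
Ranks of variable 2: 1, 2, 4, 6, 3, 5
d = r₁ − r₂: 5, 1, -2, -1, 1, -4
d²: 25, 1, 4, 1, 1, 16; Σd² = 48
ρ = 1 − 6·48/(6·35) = 1 − 288/210 = -0.371

-0.371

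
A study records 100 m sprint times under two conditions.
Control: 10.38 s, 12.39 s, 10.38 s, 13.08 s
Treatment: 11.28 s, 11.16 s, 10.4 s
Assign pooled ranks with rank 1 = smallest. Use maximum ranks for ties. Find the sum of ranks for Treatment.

Sorted (ascending): 10.38, 10.38, 10.4, 11.16, 11.28, 12.39, 13.08
The 2 values of 10.38 occupy positions 1–2 → each gets rank 2.
Treatment values → pooled ranks: 11.28→5, 11.16→4, 10.4→3
Rank sum = 5 + 4 + 3 = 12

12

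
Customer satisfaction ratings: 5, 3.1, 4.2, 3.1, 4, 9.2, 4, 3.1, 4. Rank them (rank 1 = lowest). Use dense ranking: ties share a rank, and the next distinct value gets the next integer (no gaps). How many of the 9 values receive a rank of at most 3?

Sorted (ascending): 3.1, 3.1, 3.1, 4, 4, 4, 4.2, 5, 9.2
The 3 values of 3.1 share dense rank 1.
The 3 values of 4 share dense rank 2.
Remaining distinct values take the next consecutive integers.
Ranks ≤ 3: {1, 1, 1, 2, 2, 2, 3} → 7 values.

7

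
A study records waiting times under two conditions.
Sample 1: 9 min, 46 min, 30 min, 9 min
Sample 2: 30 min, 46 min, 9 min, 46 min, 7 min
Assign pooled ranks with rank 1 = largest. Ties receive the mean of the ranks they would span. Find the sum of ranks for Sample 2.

24.5

Sorted (descending): 46, 46, 46, 30, 30, 9, 9, 9, 7
The 3 values of 46 occupy positions 1–3 → average rank 2.
The 2 values of 30 occupy positions 4–5 → average rank (4+5)/2 = 4.5.
The 3 values of 9 occupy positions 6–8 → average rank 7.
Sample 2 values → pooled ranks: 30→4.5, 46→2, 9→7, 46→2, 7→9
Rank sum = 4.5 + 2 + 7 + 2 + 9 = 24.5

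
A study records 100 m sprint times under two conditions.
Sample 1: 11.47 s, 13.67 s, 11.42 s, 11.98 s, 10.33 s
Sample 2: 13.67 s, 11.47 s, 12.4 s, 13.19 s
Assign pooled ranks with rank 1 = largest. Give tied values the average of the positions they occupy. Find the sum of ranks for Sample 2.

15

Sorted (descending): 13.67, 13.67, 13.19, 12.4, 11.98, 11.47, 11.47, 11.42, 10.33
The 2 values of 13.67 occupy positions 1–2 → average rank (1+2)/2 = 1.5.
The 2 values of 11.47 occupy positions 6–7 → average rank (6+7)/2 = 6.5.
Sample 2 values → pooled ranks: 13.67→1.5, 11.47→6.5, 12.4→4, 13.19→3
Rank sum = 1.5 + 6.5 + 4 + 3 = 15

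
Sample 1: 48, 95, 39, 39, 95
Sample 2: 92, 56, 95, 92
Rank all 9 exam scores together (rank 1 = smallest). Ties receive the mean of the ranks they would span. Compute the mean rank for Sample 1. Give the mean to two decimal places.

4.40

Sorted (ascending): 39, 39, 48, 56, 92, 92, 95, 95, 95
The 2 values of 39 occupy positions 1–2 → average rank (1+2)/2 = 1.5.
The 2 values of 92 occupy positions 5–6 → average rank (5+6)/2 = 5.5.
The 3 values of 95 occupy positions 7–9 → average rank 8.
Sample 1 values → pooled ranks: 48→3, 95→8, 39→1.5, 39→1.5, 95→8
Mean rank = (3 + 8 + 1.5 + 1.5 + 8) / 5 = 4.40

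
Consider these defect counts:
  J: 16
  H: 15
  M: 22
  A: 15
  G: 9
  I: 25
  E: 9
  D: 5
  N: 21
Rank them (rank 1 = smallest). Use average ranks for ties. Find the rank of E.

2.5

Sorted (ascending): 5, 9, 9, 15, 15, 16, 21, 22, 25
The 2 values of 9 occupy positions 2–3 → average rank (2+3)/2 = 2.5.
The 2 values of 15 occupy positions 4–5 → average rank (4+5)/2 = 4.5.
E has value 9 → rank 2.5.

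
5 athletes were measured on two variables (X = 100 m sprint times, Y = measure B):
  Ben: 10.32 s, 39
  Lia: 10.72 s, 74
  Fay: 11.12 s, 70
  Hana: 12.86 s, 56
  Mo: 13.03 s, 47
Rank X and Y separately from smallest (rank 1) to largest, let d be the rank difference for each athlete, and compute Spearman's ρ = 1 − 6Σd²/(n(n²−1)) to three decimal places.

Ranks of variable 1: 1, 2, 3, 4, 5
Ranks of variable 2: 1, 5, 4, 3, 2
d = r₁ − r₂: 0, -3, -1, 1, 3
d²: 0, 9, 1, 1, 9; Σd² = 20
ρ = 1 − 6·20/(5·24) = 1 − 120/120 = 0.000

0.000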